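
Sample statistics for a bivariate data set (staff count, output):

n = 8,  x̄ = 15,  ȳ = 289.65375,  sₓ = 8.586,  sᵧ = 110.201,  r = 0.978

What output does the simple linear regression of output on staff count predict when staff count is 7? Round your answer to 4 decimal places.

b = r · sᵧ/sₓ = 0.978 · 110.201/8.586 = 12.552595
a = ȳ − b·x̄ = 289.65375 − 12.552595·15 = 101.364830
ŷ(7) = a + b·7 = 101.364830 + 12.552595·7 = 189.232992

189.2330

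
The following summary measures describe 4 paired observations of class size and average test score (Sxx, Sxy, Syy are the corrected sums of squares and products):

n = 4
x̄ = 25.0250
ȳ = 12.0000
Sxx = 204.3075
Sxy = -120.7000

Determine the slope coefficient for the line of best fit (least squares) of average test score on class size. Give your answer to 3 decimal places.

b = Sxy/Sxx = -120.7/204.3075 = -0.590776

-0.591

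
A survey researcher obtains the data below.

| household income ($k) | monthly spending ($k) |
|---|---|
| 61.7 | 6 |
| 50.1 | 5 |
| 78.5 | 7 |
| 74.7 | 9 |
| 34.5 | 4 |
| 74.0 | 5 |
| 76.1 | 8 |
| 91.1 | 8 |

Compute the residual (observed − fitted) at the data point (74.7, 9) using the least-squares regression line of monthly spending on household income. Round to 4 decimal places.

n = 8, Σx = 540.7, Σy = 52, Σxy = 3688.1, Σx² = 38815.91
Sxx = Σx² − (Σx)²/n = 38815.91 − 36544.56125 = 2271.34875
Sxy = Σxy − (Σx)(Σy)/n = 3688.1 − 3514.55 = 173.55
b = Sxy/Sxx = 173.55/2271.34875 = 0.076408
a = ȳ − b·x̄ = 6.5 − 0.076408·67.5875 = 1.335751
ŷ(74.7) = 1.335751 + 0.076408·74.7 = 7.043454
residual = y − ŷ = 9 − 7.043454 = 1.956546

1.9565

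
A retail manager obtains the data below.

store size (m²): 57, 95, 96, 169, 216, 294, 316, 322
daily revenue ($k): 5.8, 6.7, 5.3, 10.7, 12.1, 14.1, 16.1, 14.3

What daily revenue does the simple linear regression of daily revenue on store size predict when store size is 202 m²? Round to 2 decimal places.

n = 8, Σx = 1565, Σy = 85.1, Σxy = 19735.4, Σx² = 386683
Sxx = Σx² − (Σx)²/n = 386683 − 306153.125 = 80529.875
Sxy = Σxy − (Σx)(Σy)/n = 19735.4 − 16647.6875 = 3087.7125
b = Sxy/Sxx = 3087.7125/80529.875 = 0.038342
a = ȳ − b·x̄ = 10.6375 − 0.038342·195.625 = 3.136759
ŷ(202) = a + b·202 = 3.136759 + 0.038342·202 = 10.881933

10.88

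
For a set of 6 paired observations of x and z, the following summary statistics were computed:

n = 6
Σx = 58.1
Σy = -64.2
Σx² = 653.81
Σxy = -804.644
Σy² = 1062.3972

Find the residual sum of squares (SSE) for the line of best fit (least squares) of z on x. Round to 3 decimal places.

8.391

Sxx = Σx² − (Σx)²/n = 653.81 − 562.601667 = 91.208333
Sxy = Σxy − (Σx)(Σy)/n = -804.644 − (-621.67) = -182.974
Syy = Σy² − (Σy)²/n = 1062.3972 − 686.94 = 375.4572
b = Sxy/Sxx = -182.974/91.208333 = -2.006111
SSE = Syy − b·Sxy = 375.4572 − (-2.006111)·(-182.974) = 8.391128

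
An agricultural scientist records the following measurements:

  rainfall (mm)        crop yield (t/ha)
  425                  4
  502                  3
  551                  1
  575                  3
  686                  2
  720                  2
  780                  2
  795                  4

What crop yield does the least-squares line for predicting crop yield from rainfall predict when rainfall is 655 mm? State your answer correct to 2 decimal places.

2.59

n = 8, Σx = 5034, Σy = 21, Σxy = 13034, Σx² = 3296276
Sxx = Σx² − (Σx)²/n = 3296276 − 3167644.5 = 128631.5
Sxy = Σxy − (Σx)(Σy)/n = 13034 − 13214.25 = -180.25
b = Sxy/Sxx = -180.25/128631.5 = -0.001401
a = ȳ − b·x̄ = 2.625 − (-0.001401)·629.25 = 3.506762
ŷ(655) = a + b·655 = 3.506762 + (-0.001401)·655 = 2.588917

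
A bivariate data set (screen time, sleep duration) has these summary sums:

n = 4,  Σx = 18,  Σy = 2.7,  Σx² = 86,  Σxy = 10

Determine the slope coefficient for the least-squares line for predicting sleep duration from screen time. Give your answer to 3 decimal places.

Sxx = Σx² − (Σx)²/n = 86 − 81 = 5
Sxy = Σxy − (Σx)(Σy)/n = 10 − 12.15 = -2.15
b = Sxy/Sxx = -2.15/5 = -0.43

-0.430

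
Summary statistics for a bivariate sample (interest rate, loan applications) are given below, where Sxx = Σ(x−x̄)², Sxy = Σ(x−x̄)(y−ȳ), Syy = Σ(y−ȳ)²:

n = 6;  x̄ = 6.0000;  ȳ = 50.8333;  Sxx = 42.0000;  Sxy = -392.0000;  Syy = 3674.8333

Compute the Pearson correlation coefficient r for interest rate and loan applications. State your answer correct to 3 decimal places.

-0.998

r = Sxy/√(Sxx·Syy) = -392/√(154342.9986) = -392/392.865115 = -0.997798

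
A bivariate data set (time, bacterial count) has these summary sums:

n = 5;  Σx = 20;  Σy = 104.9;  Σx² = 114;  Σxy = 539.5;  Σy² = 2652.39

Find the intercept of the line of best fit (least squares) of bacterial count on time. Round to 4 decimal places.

Sxx = Σx² − (Σx)²/n = 114 − 80 = 34
Sxy = Σxy − (Σx)(Σy)/n = 539.5 − 419.6 = 119.9
b = Sxy/Sxx = 119.9/34 = 3.526471
a = ȳ − b·x̄ = 20.98 − 3.526471·4 = 6.874118

6.8741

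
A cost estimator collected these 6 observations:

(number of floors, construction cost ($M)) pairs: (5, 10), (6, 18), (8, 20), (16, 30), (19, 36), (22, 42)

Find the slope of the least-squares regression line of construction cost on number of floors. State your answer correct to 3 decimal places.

1.633

n = 6, Σx = 76, Σy = 156, Σxy = 2406, Σx² = 1226
Sxx = Σx² − (Σx)²/n = 1226 − 962.666667 = 263.333333
Sxy = Σxy − (Σx)(Σy)/n = 2406 − 1976 = 430
b = Sxy/Sxx = 430/263.333333 = 1.632911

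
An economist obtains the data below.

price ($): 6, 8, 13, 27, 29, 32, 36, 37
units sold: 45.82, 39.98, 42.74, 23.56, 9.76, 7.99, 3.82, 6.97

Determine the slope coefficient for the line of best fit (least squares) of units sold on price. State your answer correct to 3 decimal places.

-1.373

n = 8, Σx = 188, Σy = 180.64, Σxy = 2720.63, Σx² = 5528
Sxx = Σx² − (Σx)²/n = 5528 − 4418 = 1110
Sxy = Σxy − (Σx)(Σy)/n = 2720.63 − 4245.04 = -1524.41
b = Sxy/Sxx = -1524.41/1110 = -1.373342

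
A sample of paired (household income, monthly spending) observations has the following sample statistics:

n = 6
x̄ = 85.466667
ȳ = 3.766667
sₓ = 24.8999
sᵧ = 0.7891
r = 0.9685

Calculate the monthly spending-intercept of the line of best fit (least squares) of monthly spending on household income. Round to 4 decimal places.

1.1435

b = r · sᵧ/sₓ = 0.9685 · 0.7891/24.8999 = 0.030693
a = ȳ − b·x̄ = 3.766667 − 0.030693·85.466667 = 1.143470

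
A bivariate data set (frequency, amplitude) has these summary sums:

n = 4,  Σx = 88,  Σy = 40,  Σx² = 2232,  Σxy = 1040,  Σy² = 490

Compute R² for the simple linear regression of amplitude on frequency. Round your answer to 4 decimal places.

Sxx = Σx² − (Σx)²/n = 2232 − 1936 = 296
Sxy = Σxy − (Σx)(Σy)/n = 1040 − 880 = 160
Syy = Σy² − (Σy)²/n = 490 − 400 = 90
R² = Sxy²/(Sxx·Syy) = (160)²/(296·90) = 0.960961

0.9610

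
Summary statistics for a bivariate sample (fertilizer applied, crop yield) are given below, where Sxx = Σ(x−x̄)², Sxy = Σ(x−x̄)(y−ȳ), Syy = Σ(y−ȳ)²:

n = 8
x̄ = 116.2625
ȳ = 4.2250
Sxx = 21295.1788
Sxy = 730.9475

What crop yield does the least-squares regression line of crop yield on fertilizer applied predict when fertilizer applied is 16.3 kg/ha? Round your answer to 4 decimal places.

0.7938

b = Sxy/Sxx = 730.9475/21295.1788 = 0.034325
a = ȳ − b·x̄ = 4.225 − 0.034325·116.2625 = 0.234342
ŷ(16.3) = a + b·16.3 = 0.234342 + 0.034325·16.3 = 0.793832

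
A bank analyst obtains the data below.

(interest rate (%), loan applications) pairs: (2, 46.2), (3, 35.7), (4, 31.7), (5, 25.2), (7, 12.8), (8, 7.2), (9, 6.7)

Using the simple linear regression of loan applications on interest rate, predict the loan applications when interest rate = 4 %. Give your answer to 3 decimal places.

31.815

n = 7, Σx = 38, Σy = 165.5, Σxy = 659.8, Σx² = 248
Sxx = Σx² − (Σx)²/n = 248 − 206.285714 = 41.714286
Sxy = Σxy − (Σx)(Σy)/n = 659.8 − 898.428571 = -238.628571
b = Sxy/Sxx = -238.628571/41.714286 = -5.720548
a = ȳ − b·x̄ = 23.642857 − (-5.720548)·5.428571 = 54.697260
ŷ(4) = a + b·4 = 54.697260 + (-5.720548)·4 = 31.815068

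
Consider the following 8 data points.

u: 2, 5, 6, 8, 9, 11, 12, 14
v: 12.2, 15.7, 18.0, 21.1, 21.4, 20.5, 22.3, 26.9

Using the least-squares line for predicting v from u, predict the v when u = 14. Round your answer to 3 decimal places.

n = 8, Σx = 67, Σy = 158.1, Σxy = 1442, Σx² = 671
Sxx = Σx² − (Σx)²/n = 671 − 561.125 = 109.875
Sxy = Σxy − (Σx)(Σy)/n = 1442 − 1324.0875 = 117.9125
b = Sxy/Sxx = 117.9125/109.875 = 1.073151
a = ȳ − b·x̄ = 19.7625 − 1.073151·8.375 = 10.774858
ŷ(14) = a + b·14 = 10.774858 + 1.073151·14 = 25.798976

25.799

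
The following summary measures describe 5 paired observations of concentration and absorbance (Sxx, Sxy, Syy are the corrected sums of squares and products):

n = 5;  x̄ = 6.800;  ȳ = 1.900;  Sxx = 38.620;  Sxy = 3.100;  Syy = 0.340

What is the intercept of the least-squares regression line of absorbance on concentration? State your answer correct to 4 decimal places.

b = Sxy/Sxx = 3.1/38.62 = 0.080269
a = ȳ − b·x̄ = 1.9 − 0.080269·6.8 = 1.354169

1.3542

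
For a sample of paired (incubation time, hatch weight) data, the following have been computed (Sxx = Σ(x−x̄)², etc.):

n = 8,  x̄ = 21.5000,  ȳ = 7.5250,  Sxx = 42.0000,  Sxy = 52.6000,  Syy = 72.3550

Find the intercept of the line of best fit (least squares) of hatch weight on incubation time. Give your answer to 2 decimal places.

b = Sxy/Sxx = 52.6/42 = 1.252381
a = ȳ − b·x̄ = 7.525 − 1.252381·21.5 = -19.401190

-19.40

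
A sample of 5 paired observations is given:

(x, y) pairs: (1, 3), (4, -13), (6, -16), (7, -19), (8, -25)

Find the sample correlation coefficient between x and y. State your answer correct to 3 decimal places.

n = 5, Σx = 26, Σy = -70, Σxy = -478, Σx² = 166, Σy² = 1420
Sxx = Σx² − (Σx)²/n = 166 − 135.2 = 30.8
Sxy = Σxy − (Σx)(Σy)/n = -478 − (-364) = -114
Syy = Σy² − (Σy)²/n = 1420 − 980 = 440
r = Sxy/√(Sxx·Syy) = -114/√(13552) = -114/116.413058 = -0.979272

-0.979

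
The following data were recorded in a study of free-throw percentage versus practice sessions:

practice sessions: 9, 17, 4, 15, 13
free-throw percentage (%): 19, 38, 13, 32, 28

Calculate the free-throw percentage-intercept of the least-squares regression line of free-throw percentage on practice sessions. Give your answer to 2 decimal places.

n = 5, Σx = 58, Σy = 130, Σxy = 1713, Σx² = 780
Sxx = Σx² − (Σx)²/n = 780 − 672.8 = 107.2
Sxy = Σxy − (Σx)(Σy)/n = 1713 − 1508 = 205
b = Sxy/Sxx = 205/107.2 = 1.912313
a = ȳ − b·x̄ = 26 − 1.912313·11.6 = 3.817164

3.82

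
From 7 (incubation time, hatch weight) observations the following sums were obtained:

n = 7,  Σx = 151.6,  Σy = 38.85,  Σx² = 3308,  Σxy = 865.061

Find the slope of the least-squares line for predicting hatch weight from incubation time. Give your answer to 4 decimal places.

0.9558

Sxx = Σx² − (Σx)²/n = 3308 − 3283.222857 = 24.777143
Sxy = Σxy − (Σx)(Σy)/n = 865.061 − 841.38 = 23.681
b = Sxy/Sxx = 23.681/24.777143 = 0.955760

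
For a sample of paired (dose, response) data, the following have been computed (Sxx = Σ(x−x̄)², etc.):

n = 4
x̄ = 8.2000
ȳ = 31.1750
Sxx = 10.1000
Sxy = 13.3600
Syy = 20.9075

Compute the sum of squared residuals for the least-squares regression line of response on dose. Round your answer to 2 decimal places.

b = Sxy/Sxx = 13.36/10.1 = 1.322772
SSE = Syy − b·Sxy = 20.9075 − 1.322772·13.36 = 3.235262

3.24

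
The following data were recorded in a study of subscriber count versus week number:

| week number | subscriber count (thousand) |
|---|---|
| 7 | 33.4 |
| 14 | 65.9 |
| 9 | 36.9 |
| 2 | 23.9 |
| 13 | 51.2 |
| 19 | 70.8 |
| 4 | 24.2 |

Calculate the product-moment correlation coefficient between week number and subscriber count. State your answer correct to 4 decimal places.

0.9691

n = 7, Σx = 68, Σy = 306.3, Σxy = 3643.9, Σx² = 876, Σy² = 15610.91
Sxx = Σx² − (Σx)²/n = 876 − 660.571429 = 215.428571
Sxy = Σxy − (Σx)(Σy)/n = 3643.9 − 2975.485714 = 668.414286
Syy = Σy² − (Σy)²/n = 15610.91 − 13402.812857 = 2208.097143
r = Sxy/√(Sxx·Syy) = 668.414286/√(475687.213061) = 668.414286/689.700814 = 0.969137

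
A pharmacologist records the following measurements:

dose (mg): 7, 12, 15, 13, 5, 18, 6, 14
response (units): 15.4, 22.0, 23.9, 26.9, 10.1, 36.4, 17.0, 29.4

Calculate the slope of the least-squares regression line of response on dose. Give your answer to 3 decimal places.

1.684

n = 8, Σx = 90, Σy = 181.1, Σxy = 2299.3, Σx² = 1168
Sxx = Σx² − (Σx)²/n = 1168 − 1012.5 = 155.5
Sxy = Σxy − (Σx)(Σy)/n = 2299.3 − 2037.375 = 261.925
b = Sxy/Sxx = 261.925/155.5 = 1.684405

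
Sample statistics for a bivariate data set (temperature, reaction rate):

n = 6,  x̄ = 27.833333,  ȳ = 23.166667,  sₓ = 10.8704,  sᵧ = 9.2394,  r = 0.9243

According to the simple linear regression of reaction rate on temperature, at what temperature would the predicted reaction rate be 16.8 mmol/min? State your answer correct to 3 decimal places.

19.729

b = r · sᵧ/sₓ = 0.9243 · 9.2394/10.8704 = 0.785618
a = ȳ − b·x̄ = 23.166667 − 0.785618·27.833333 = 1.300311
Set a + b·x = 16.8: x = (16.8 − 1.300311) / 0.785618 = 19.729305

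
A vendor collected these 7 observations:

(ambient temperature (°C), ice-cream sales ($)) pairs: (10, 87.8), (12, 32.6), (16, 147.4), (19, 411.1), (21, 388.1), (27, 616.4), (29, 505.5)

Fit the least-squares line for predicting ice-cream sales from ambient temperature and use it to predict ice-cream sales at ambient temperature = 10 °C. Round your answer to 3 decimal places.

44.868

n = 7, Σx = 134, Σy = 2188.9, Σxy = 50890.9, Σx² = 2872
Sxx = Σx² − (Σx)²/n = 2872 − 2565.142857 = 306.857143
Sxy = Σxy − (Σx)(Σy)/n = 50890.9 − 41901.8 = 8989.1
b = Sxy/Sxx = 8989.1/306.857143 = 29.294088
a = ȳ − b·x̄ = 312.7 − 29.294088·19.142857 = -248.072533
ŷ(10) = a + b·10 = -248.072533 + 29.294088·10 = 44.868343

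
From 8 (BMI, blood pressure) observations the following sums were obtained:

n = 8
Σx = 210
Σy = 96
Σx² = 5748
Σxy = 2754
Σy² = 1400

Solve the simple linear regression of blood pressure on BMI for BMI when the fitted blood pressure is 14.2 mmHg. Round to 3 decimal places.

28.464

Sxx = Σx² − (Σx)²/n = 5748 − 5512.5 = 235.5
Sxy = Σxy − (Σx)(Σy)/n = 2754 − 2520 = 234
b = Sxy/Sxx = 234/235.5 = 0.993631
a = ȳ − b·x̄ = 12 − 0.993631·26.25 = -14.082803
Set a + b·x = 14.2: x = (14.2 − (-14.082803)) / 0.993631 = 28.464103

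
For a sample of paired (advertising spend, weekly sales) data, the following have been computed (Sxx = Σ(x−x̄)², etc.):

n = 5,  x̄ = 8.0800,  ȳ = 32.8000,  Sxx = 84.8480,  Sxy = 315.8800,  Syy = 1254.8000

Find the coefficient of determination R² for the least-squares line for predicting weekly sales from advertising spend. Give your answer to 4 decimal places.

0.9372

R² = Sxy²/(Sxx·Syy) = (315.88)²/(84.848·1254.8) = 0.937191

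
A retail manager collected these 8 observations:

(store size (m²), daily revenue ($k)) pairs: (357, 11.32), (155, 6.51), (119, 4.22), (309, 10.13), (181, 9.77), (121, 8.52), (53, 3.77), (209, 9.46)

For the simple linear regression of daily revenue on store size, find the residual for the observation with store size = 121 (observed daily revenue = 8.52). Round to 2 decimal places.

n = 8, Σx = 1504, Σy = 63.7, Σxy = 13658.88, Σx² = 355008
Sxx = Σx² − (Σx)²/n = 355008 − 282752 = 72256
Sxy = Σxy − (Σx)(Σy)/n = 13658.88 − 11975.6 = 1683.28
b = Sxy/Sxx = 1683.28/72256 = 0.023296
a = ȳ − b·x̄ = 7.9625 − 0.023296·188 = 3.582841
ŷ(121) = 3.582841 + 0.023296·121 = 6.401664
residual = y − ŷ = 8.52 − 6.401664 = 2.118336

2.12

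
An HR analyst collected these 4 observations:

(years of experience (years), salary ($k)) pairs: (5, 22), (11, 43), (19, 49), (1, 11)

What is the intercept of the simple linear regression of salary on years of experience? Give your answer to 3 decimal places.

11.685

n = 4, Σx = 36, Σy = 125, Σxy = 1525, Σx² = 508
Sxx = Σx² − (Σx)²/n = 508 − 324 = 184
Sxy = Σxy − (Σx)(Σy)/n = 1525 − 1125 = 400
b = Sxy/Sxx = 400/184 = 2.173913
a = ȳ − b·x̄ = 31.25 − 2.173913·9 = 11.684783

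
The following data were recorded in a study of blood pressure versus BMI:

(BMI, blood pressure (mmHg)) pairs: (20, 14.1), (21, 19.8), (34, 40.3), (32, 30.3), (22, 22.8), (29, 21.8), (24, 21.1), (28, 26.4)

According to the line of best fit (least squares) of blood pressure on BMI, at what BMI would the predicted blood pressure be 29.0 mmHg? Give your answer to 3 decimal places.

29.591

n = 8, Σx = 210, Σy = 196.6, Σxy = 5417, Σx² = 5706
Sxx = Σx² − (Σx)²/n = 5706 − 5512.5 = 193.5
Sxy = Σxy − (Σx)(Σy)/n = 5417 − 5160.75 = 256.25
b = Sxy/Sxx = 256.25/193.5 = 1.324289
a = ȳ − b·x̄ = 24.575 − 1.324289·26.25 = -10.187597
Set a + b·x = 29.0: x = (29.0 − (-10.187597)) / 1.324289 = 29.591415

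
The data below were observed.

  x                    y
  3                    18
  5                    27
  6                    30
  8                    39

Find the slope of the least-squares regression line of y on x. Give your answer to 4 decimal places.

n = 4, Σx = 22, Σy = 114, Σxy = 681, Σx² = 134
Sxx = Σx² − (Σx)²/n = 134 − 121 = 13
Sxy = Σxy − (Σx)(Σy)/n = 681 − 627 = 54
b = Sxy/Sxx = 54/13 = 4.153846

4.1538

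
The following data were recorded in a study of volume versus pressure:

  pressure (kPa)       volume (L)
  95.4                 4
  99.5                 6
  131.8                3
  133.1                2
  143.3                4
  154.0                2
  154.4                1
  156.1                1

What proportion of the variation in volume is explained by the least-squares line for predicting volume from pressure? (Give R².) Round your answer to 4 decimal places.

n = 8, Σx = 1067.6, Σy = 23, Σxy = 2831.9, Σx² = 146545.72, Σy² = 87
Sxx = Σx² − (Σx)²/n = 146545.72 − 142471.22 = 4074.5
Sxy = Σxy − (Σx)(Σy)/n = 2831.9 − 3069.35 = -237.45
Syy = Σy² − (Σy)²/n = 87 − 66.125 = 20.875
R² = Sxy²/(Sxx·Syy) = (-237.45)²/(4074.5·20.875) = 0.662893

0.6629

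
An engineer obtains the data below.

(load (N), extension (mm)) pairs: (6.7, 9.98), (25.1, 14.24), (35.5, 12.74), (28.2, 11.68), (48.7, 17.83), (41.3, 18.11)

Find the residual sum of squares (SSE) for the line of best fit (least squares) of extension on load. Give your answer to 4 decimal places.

14.6454

n = 6, Σx = 185.5, Σy = 84.58, Σxy = 2822.2, Σx² = 6807.77, Σy² = 1246.989
Sxx = Σx² − (Σx)²/n = 6807.77 − 5735.041667 = 1072.728333
Sxy = Σxy − (Σx)(Σy)/n = 2822.2 − 2614.931667 = 207.268333
Syy = Σy² − (Σy)²/n = 1246.989 − 1192.296067 = 54.692933
b = Sxy/Sxx = 207.268333/1072.728333 = 0.193216
SSE = Syy − b·Sxy = 54.692933 − 0.193216·207.268333 = 14.645364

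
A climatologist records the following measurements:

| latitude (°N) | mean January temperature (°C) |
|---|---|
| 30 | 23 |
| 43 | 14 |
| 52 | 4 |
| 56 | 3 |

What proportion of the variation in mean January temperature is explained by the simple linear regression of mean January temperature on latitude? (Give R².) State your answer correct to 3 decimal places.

0.984

n = 4, Σx = 181, Σy = 44, Σxy = 1668, Σx² = 8589, Σy² = 750
Sxx = Σx² − (Σx)²/n = 8589 − 8190.25 = 398.75
Sxy = Σxy − (Σx)(Σy)/n = 1668 − 1991 = -323
Syy = Σy² − (Σy)²/n = 750 − 484 = 266
R² = Sxy²/(Sxx·Syy) = (-323)²/(398.75·266) = 0.983609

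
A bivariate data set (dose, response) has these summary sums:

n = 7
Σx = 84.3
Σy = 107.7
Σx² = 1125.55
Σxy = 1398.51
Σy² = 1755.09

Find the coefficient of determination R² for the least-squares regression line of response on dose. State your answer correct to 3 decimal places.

0.952

Sxx = Σx² − (Σx)²/n = 1125.55 − 1015.212857 = 110.337143
Sxy = Σxy − (Σx)(Σy)/n = 1398.51 − 1297.015714 = 101.494286
Syy = Σy² − (Σy)²/n = 1755.09 − 1657.041429 = 98.048571
R² = Sxy²/(Sxx·Syy) = (101.494286)²/(110.337143·98.048571) = 0.952182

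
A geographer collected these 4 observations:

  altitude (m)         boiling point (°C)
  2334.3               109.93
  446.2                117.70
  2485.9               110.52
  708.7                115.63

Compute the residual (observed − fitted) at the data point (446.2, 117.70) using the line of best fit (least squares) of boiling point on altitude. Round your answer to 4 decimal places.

n = 4, Σx = 5975.1, Σy = 453.78, Σxy = 665815.988, Σx² = 12330005.43
Sxx = Σx² − (Σx)²/n = 12330005.43 − 8925455.0025 = 3404550.4275
Sxy = Σxy − (Σx)(Σy)/n = 665815.988 − 677845.2195 = -12029.2315
b = Sxy/Sxx = -12029.2315/3404550.4275 = -0.003533
a = ȳ − b·x̄ = 113.445 − (-0.003533)·1493.775 = 118.722926
ŷ(446.2) = 118.722926 + (-0.003533)·446.2 = 117.146376
residual = y − ŷ = 117.70 − 117.146376 = 0.553624

0.5536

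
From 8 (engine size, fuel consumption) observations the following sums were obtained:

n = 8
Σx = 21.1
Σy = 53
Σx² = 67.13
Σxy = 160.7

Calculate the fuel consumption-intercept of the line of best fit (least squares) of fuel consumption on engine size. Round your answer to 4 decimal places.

Sxx = Σx² − (Σx)²/n = 67.13 − 55.65125 = 11.47875
Sxy = Σxy − (Σx)(Σy)/n = 160.7 − 139.7875 = 20.9125
b = Sxy/Sxx = 20.9125/11.47875 = 1.821845
a = ȳ − b·x̄ = 6.625 − 1.821845·2.6375 = 1.819885

1.8199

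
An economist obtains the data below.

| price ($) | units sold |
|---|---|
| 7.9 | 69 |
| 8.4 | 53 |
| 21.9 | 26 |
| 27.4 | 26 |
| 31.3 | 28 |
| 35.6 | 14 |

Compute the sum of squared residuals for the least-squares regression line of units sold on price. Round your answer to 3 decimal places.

n = 6, Σx = 132.5, Σy = 216, Σxy = 3646.9, Σx² = 3610.39, Σy² = 9902
Sxx = Σx² − (Σx)²/n = 3610.39 − 2926.041667 = 684.348333
Sxy = Σxy − (Σx)(Σy)/n = 3646.9 − 4770 = -1123.1
Syy = Σy² − (Σy)²/n = 9902 − 7776 = 2126
b = Sxy/Sxx = -1123.1/684.348333 = -1.641123
SSE = Syy − b·Sxy = 2126 − (-1.641123)·(-1123.1) = 282.854414

282.854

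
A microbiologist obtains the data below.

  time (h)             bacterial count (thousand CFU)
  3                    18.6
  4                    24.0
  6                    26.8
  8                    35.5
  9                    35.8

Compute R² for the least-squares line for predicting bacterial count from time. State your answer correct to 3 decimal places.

n = 5, Σx = 30, Σy = 140.7, Σxy = 918.8, Σx² = 206, Σy² = 4182.09
Sxx = Σx² − (Σx)²/n = 206 − 180 = 26
Sxy = Σxy − (Σx)(Σy)/n = 918.8 − 844.2 = 74.6
Syy = Σy² − (Σy)²/n = 4182.09 − 3959.298 = 222.792
R² = Sxy²/(Sxx·Syy) = (74.6)²/(26·222.792) = 0.960737

0.961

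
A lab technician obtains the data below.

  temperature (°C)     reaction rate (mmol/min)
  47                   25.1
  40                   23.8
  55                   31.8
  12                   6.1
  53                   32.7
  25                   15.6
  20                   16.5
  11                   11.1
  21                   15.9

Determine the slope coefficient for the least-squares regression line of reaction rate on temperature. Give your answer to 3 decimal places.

n = 9, Σx = 284, Σy = 178.6, Σxy = 6863, Σx² = 11374
Sxx = Σx² − (Σx)²/n = 11374 − 8961.777778 = 2412.222222
Sxy = Σxy − (Σx)(Σy)/n = 6863 − 5635.822222 = 1227.177778
b = Sxy/Sxx = 1227.177778/2412.222222 = 0.508733

0.509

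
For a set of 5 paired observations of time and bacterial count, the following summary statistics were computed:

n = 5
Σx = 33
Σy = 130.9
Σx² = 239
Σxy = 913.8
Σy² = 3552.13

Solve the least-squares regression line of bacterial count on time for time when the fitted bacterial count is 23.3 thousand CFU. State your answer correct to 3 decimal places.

Sxx = Σx² − (Σx)²/n = 239 − 217.8 = 21.2
Sxy = Σxy − (Σx)(Σy)/n = 913.8 − 863.94 = 49.86
b = Sxy/Sxx = 49.86/21.2 = 2.351887
a = ȳ − b·x̄ = 26.18 − 2.351887·6.6 = 10.657547
Set a + b·x = 23.3: x = (23.3 − 10.657547) / 2.351887 = 5.375451

5.375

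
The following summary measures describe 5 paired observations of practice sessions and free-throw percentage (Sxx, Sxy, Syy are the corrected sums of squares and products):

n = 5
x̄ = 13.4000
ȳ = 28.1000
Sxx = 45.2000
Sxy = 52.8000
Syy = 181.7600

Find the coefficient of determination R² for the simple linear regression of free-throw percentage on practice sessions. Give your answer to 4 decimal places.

R² = Sxy²/(Sxx·Syy) = (52.8)²/(45.2·181.76) = 0.339337

0.3393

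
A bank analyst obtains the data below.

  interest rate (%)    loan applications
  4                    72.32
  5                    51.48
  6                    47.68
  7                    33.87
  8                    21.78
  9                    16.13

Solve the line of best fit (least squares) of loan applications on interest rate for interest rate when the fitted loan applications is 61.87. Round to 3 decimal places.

4.555

n = 6, Σx = 39, Σy = 243.26, Σxy = 1389.26, Σx² = 271
Sxx = Σx² − (Σx)²/n = 271 − 253.5 = 17.5
Sxy = Σxy − (Σx)(Σy)/n = 1389.26 − 1581.19 = -191.93
b = Sxy/Sxx = -191.93/17.5 = -10.967429
a = ȳ − b·x̄ = 40.543333 − (-10.967429)·6.5 = 111.831619
Set a + b·x = 61.87: x = (61.87 − 111.831619) / (-10.967429) = 4.555454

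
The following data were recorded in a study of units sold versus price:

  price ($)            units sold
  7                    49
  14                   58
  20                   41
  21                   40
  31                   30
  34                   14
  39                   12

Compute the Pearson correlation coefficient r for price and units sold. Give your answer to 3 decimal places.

-0.927

n = 7, Σx = 166, Σy = 244, Σxy = 4689, Σx² = 4724, Σy² = 10286
Sxx = Σx² − (Σx)²/n = 4724 − 3936.571429 = 787.428571
Sxy = Σxy − (Σx)(Σy)/n = 4689 − 5786.285714 = -1097.285714
Syy = Σy² − (Σy)²/n = 10286 − 8505.142857 = 1780.857143
r = Sxy/√(Sxx·Syy) = -1097.285714/√(1402297.795918) = -1097.285714/1184.186555 = -0.926616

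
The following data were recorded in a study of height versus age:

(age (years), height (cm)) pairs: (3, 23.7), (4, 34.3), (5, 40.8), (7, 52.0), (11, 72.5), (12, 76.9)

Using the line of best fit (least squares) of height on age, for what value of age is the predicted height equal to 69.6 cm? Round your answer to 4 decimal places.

n = 6, Σx = 42, Σy = 300.2, Σxy = 2496.6, Σx² = 364
Sxx = Σx² − (Σx)²/n = 364 − 294 = 70
Sxy = Σxy − (Σx)(Σy)/n = 2496.6 − 2101.4 = 395.2
b = Sxy/Sxx = 395.2/70 = 5.645714
a = ȳ − b·x̄ = 50.033333 − 5.645714·7 = 10.513333
Set a + b·x = 69.6: x = (69.6 − 10.513333) / 5.645714 = 10.465756

10.4658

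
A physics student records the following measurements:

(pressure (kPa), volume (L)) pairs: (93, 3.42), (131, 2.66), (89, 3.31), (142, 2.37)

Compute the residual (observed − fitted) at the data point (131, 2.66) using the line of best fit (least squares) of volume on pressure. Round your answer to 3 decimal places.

n = 4, Σx = 455, Σy = 11.76, Σxy = 1297.65, Σx² = 53895
Sxx = Σx² − (Σx)²/n = 53895 − 51756.25 = 2138.75
Sxy = Σxy − (Σx)(Σy)/n = 1297.65 − 1337.7 = -40.05
b = Sxy/Sxx = -40.05/2138.75 = -0.018726
a = ȳ − b·x̄ = 2.94 − (-0.018726)·113.75 = 5.070070
ŷ(131) = 5.070070 + (-0.018726)·131 = 2.616978
residual = y − ŷ = 2.66 − 2.616978 = 0.043022

0.043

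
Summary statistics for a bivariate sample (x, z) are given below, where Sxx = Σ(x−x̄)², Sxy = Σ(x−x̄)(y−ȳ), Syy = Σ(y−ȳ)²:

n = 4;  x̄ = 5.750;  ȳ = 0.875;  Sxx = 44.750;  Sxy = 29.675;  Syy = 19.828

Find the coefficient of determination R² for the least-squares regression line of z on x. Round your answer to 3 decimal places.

0.992

R² = Sxy²/(Sxx·Syy) = (29.675)²/(44.75·19.828) = 0.992452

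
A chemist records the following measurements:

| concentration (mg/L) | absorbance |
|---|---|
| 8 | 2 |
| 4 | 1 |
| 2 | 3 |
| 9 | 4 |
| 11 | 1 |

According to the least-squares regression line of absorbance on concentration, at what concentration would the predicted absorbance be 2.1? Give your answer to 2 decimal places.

n = 5, Σx = 34, Σy = 11, Σxy = 73, Σx² = 286
Sxx = Σx² − (Σx)²/n = 286 − 231.2 = 54.8
Sxy = Σxy − (Σx)(Σy)/n = 73 − 74.8 = -1.8
b = Sxy/Sxx = -1.8/54.8 = -0.032847
a = ȳ − b·x̄ = 2.2 − (-0.032847)·6.8 = 2.423358
Set a + b·x = 2.1: x = (2.1 − 2.423358) / (-0.032847) = 9.844444

9.84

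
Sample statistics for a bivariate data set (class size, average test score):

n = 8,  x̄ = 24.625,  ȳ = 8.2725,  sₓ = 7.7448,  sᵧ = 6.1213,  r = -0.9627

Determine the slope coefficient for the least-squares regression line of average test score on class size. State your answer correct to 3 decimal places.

b = r · sᵧ/sₓ = -0.9627 · 6.1213/7.7448 = -0.760894

-0.761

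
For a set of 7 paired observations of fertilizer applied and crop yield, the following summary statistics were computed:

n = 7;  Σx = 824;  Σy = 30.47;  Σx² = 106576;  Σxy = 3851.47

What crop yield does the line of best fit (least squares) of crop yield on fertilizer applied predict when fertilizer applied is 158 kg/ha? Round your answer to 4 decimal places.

5.4661

Sxx = Σx² − (Σx)²/n = 106576 − 96996.571429 = 9579.428571
Sxy = Σxy − (Σx)(Σy)/n = 3851.47 − 3586.754286 = 264.715714
b = Sxy/Sxx = 264.715714/9579.428571 = 0.027634
a = ȳ − b·x̄ = 4.352857 − 0.027634·117.714286 = 1.099968
ŷ(158) = a + b·158 = 1.099968 + 0.027634·158 = 5.466103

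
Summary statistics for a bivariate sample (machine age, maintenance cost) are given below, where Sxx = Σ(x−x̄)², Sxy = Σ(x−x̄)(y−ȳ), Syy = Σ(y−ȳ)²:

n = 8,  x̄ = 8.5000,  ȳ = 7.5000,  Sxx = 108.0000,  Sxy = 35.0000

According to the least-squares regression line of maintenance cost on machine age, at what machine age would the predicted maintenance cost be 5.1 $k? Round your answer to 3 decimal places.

1.094

b = Sxy/Sxx = 35/108 = 0.324074
a = ȳ − b·x̄ = 7.5 − 0.324074·8.5 = 4.745370
Set a + b·x = 5.1: x = (5.1 − 4.745370) / 0.324074 = 1.094286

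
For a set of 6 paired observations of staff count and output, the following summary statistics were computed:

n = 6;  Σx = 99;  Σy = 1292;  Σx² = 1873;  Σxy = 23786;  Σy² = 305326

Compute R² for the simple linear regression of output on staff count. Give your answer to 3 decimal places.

0.938

Sxx = Σx² − (Σx)²/n = 1873 − 1633.5 = 239.5
Sxy = Σxy − (Σx)(Σy)/n = 23786 − 21318 = 2468
Syy = Σy² − (Σy)²/n = 305326 − 278210.666667 = 27115.333333
R² = Sxy²/(Sxx·Syy) = (2468)²/(239.5·27115.333333) = 0.937929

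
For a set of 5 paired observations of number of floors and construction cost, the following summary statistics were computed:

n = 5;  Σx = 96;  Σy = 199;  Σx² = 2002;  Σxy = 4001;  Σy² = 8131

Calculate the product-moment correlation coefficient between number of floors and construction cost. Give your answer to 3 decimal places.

Sxx = Σx² − (Σx)²/n = 2002 − 1843.2 = 158.8
Sxy = Σxy − (Σx)(Σy)/n = 4001 − 3820.8 = 180.2
Syy = Σy² − (Σy)²/n = 8131 − 7920.2 = 210.8
r = Sxy/√(Sxx·Syy) = 180.2/√(33475.04) = 180.2/182.961854 = 0.984905

0.985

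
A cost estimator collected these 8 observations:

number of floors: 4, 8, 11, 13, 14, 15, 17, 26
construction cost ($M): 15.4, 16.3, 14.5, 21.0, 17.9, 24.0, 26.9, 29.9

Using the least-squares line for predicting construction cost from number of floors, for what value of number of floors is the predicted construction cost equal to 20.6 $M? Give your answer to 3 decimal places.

13.322

n = 8, Σx = 108, Σy = 165.9, Σxy = 2469.8, Σx² = 1756
Sxx = Σx² − (Σx)²/n = 1756 − 1458 = 298
Sxy = Σxy − (Σx)(Σy)/n = 2469.8 − 2239.65 = 230.15
b = Sxy/Sxx = 230.15/298 = 0.772315
a = ȳ − b·x̄ = 20.7375 − 0.772315·13.5 = 10.311242
Set a + b·x = 20.6: x = (20.6 − 10.311242) / 0.772315 = 13.321964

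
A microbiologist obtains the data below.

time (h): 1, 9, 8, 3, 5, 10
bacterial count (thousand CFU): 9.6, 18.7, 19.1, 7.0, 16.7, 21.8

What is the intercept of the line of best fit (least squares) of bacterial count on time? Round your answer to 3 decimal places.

6.502

n = 6, Σx = 36, Σy = 92.9, Σxy = 653.2, Σx² = 280
Sxx = Σx² − (Σx)²/n = 280 − 216 = 64
Sxy = Σxy − (Σx)(Σy)/n = 653.2 − 557.4 = 95.8
b = Sxy/Sxx = 95.8/64 = 1.496875
a = ȳ − b·x̄ = 15.483333 − 1.496875·6 = 6.502083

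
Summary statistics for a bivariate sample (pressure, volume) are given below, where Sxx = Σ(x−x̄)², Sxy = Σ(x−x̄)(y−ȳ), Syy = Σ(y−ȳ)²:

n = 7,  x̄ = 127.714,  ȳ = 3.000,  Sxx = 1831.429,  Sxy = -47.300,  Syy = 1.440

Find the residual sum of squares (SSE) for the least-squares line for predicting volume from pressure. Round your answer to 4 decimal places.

0.2184

b = Sxy/Sxx = -47.3/1831.429 = -0.025827
SSE = Syy − b·Sxy = 1.44 − (-0.025827)·(-47.3) = 0.218391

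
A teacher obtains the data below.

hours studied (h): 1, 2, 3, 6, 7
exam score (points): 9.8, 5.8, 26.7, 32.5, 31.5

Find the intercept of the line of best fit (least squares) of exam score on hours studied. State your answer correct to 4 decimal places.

n = 5, Σx = 19, Σy = 106.3, Σxy = 517, Σx² = 99
Sxx = Σx² − (Σx)²/n = 99 − 72.2 = 26.8
Sxy = Σxy − (Σx)(Σy)/n = 517 − 403.94 = 113.06
b = Sxy/Sxx = 113.06/26.8 = 4.218657
a = ȳ − b·x̄ = 21.26 − 4.218657·3.8 = 5.229104

5.2291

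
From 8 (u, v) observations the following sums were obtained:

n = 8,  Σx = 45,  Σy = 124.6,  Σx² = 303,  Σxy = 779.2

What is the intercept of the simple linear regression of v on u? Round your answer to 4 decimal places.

Sxx = Σx² − (Σx)²/n = 303 − 253.125 = 49.875
Sxy = Σxy − (Σx)(Σy)/n = 779.2 − 700.875 = 78.325
b = Sxy/Sxx = 78.325/49.875 = 1.570426
a = ȳ − b·x̄ = 15.575 − 1.570426·5.625 = 6.741353

6.7414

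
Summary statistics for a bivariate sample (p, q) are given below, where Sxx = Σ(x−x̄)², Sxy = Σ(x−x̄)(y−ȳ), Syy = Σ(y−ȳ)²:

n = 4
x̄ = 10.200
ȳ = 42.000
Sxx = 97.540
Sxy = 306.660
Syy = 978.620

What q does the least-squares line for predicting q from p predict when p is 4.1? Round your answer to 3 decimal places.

b = Sxy/Sxx = 306.66/97.54 = 3.143941
a = ȳ − b·x̄ = 42 − 3.143941·10.2 = 9.931802
ŷ(4.1) = a + b·4.1 = 9.931802 + 3.143941·4.1 = 22.821960

22.822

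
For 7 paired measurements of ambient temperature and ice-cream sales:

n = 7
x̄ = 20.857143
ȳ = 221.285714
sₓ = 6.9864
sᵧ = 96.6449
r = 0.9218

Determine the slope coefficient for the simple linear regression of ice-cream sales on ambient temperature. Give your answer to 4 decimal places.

12.7515

b = r · sᵧ/sₓ = 0.9218 · 96.6449/6.9864 = 12.751527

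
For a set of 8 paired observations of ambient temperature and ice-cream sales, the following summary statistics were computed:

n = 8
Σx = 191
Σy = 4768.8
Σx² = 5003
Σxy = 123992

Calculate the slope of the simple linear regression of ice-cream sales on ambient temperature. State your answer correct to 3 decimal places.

Sxx = Σx² − (Σx)²/n = 5003 − 4560.125 = 442.875
Sxy = Σxy − (Σx)(Σy)/n = 123992 − 113855.1 = 10136.9
b = Sxy/Sxx = 10136.9/442.875 = 22.888851

22.889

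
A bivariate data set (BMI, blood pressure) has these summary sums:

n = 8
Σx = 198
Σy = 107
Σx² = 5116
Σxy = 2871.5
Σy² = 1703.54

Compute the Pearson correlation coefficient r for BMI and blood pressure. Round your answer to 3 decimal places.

Sxx = Σx² − (Σx)²/n = 5116 − 4900.5 = 215.5
Sxy = Σxy − (Σx)(Σy)/n = 2871.5 − 2648.25 = 223.25
Syy = Σy² − (Σy)²/n = 1703.54 − 1431.125 = 272.415
r = Sxy/√(Sxx·Syy) = 223.25/√(58705.4325) = 223.25/242.292040 = 0.921409

0.921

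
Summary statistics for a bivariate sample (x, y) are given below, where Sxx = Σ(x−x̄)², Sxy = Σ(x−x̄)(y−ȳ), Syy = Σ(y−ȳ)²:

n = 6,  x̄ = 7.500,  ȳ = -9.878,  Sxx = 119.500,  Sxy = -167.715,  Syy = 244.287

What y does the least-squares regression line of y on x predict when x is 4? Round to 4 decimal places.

-4.9658

b = Sxy/Sxx = -167.715/119.5 = -1.403473
a = ȳ − b·x̄ = -9.878 − (-1.403473)·7.5 = 0.648046
ŷ(4) = a + b·4 = 0.648046 + (-1.403473)·4 = -4.965845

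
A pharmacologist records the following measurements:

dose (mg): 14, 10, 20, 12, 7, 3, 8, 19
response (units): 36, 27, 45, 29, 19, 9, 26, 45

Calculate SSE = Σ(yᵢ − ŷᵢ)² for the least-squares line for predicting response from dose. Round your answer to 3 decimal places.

n = 8, Σx = 93, Σy = 236, Σxy = 3245, Σx² = 1323, Σy² = 8034
Sxx = Σx² − (Σx)²/n = 1323 − 1081.125 = 241.875
Sxy = Σxy − (Σx)(Σy)/n = 3245 − 2743.5 = 501.5
Syy = Σy² − (Σy)²/n = 8034 − 6962 = 1072
b = Sxy/Sxx = 501.5/241.875 = 2.073385
SSE = Syy − b·Sxy = 1072 − 2.073385·501.5 = 32.197416

32.197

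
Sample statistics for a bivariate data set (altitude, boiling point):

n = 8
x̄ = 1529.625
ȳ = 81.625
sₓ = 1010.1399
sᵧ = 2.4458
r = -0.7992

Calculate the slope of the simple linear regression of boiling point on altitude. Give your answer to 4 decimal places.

b = r · sᵧ/sₓ = -0.7992 · 2.4458/1010.1399 = -0.001935

-0.0019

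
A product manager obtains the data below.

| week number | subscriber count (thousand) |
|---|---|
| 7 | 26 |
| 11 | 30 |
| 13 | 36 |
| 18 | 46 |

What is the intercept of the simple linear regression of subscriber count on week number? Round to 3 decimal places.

n = 4, Σx = 49, Σy = 138, Σxy = 1808, Σx² = 663
Sxx = Σx² − (Σx)²/n = 663 − 600.25 = 62.75
Sxy = Σxy − (Σx)(Σy)/n = 1808 − 1690.5 = 117.5
b = Sxy/Sxx = 117.5/62.75 = 1.872510
a = ȳ − b·x̄ = 34.5 − 1.872510·12.25 = 11.561753

11.562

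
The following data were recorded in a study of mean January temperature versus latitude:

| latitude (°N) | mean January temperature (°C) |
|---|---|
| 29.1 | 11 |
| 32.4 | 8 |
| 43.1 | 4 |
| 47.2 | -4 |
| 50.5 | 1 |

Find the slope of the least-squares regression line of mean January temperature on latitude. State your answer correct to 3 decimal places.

-0.564

n = 5, Σx = 202.3, Σy = 20, Σxy = 613.4, Σx² = 8532.27
Sxx = Σx² − (Σx)²/n = 8532.27 − 8185.058 = 347.212
Sxy = Σxy − (Σx)(Σy)/n = 613.4 − 809.2 = -195.8
b = Sxy/Sxx = -195.8/347.212 = -0.563921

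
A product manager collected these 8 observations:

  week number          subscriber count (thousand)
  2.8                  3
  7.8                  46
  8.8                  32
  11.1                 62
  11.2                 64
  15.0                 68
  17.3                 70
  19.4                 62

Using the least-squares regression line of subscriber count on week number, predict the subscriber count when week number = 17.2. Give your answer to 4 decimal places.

n = 8, Σx = 93.4, Σy = 407, Σxy = 5487.6, Σx² = 1295.42
Sxx = Σx² − (Σx)²/n = 1295.42 − 1090.445 = 204.975
Sxy = Σxy − (Σx)(Σy)/n = 5487.6 − 4751.725 = 735.875
b = Sxy/Sxx = 735.875/204.975 = 3.590072
a = ȳ − b·x̄ = 50.875 − 3.590072·11.675 = 8.960910
ŷ(17.2) = a + b·17.2 = 8.960910 + 3.590072·17.2 = 70.710148

70.7101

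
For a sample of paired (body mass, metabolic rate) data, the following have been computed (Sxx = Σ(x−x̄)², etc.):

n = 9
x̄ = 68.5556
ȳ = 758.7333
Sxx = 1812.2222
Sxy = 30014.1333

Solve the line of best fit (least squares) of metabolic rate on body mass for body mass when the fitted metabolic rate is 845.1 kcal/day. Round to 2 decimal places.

73.77

b = Sxy/Sxx = 30014.1333/1812.2222 = 16.562060
a = ȳ − b·x̄ = 758.7333 − 16.562060·68.5556 = -376.688679
Set a + b·x = 845.1: x = (845.1 − (-376.688679)) / 16.562060 = 73.770332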